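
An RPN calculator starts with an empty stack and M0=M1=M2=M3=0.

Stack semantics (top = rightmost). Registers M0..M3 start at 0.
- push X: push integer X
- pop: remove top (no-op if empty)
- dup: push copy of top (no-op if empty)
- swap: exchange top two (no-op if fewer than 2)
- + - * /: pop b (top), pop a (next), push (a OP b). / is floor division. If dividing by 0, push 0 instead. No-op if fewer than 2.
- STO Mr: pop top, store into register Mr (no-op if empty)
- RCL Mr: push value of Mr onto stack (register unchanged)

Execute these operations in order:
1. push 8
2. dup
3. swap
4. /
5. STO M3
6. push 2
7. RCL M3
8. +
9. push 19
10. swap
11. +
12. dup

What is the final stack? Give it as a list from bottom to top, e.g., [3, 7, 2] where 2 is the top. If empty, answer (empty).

After op 1 (push 8): stack=[8] mem=[0,0,0,0]
After op 2 (dup): stack=[8,8] mem=[0,0,0,0]
After op 3 (swap): stack=[8,8] mem=[0,0,0,0]
After op 4 (/): stack=[1] mem=[0,0,0,0]
After op 5 (STO M3): stack=[empty] mem=[0,0,0,1]
After op 6 (push 2): stack=[2] mem=[0,0,0,1]
After op 7 (RCL M3): stack=[2,1] mem=[0,0,0,1]
After op 8 (+): stack=[3] mem=[0,0,0,1]
After op 9 (push 19): stack=[3,19] mem=[0,0,0,1]
After op 10 (swap): stack=[19,3] mem=[0,0,0,1]
After op 11 (+): stack=[22] mem=[0,0,0,1]
After op 12 (dup): stack=[22,22] mem=[0,0,0,1]

Answer: [22, 22]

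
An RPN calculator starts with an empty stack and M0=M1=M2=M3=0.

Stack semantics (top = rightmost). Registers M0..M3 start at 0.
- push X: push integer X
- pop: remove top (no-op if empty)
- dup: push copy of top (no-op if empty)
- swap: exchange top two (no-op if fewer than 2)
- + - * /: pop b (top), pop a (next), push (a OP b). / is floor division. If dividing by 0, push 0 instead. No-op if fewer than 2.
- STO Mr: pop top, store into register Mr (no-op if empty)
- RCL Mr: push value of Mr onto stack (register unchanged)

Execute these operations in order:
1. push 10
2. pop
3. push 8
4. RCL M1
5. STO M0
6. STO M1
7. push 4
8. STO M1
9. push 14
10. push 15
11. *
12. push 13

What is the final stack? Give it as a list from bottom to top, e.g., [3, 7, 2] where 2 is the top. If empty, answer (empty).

After op 1 (push 10): stack=[10] mem=[0,0,0,0]
After op 2 (pop): stack=[empty] mem=[0,0,0,0]
After op 3 (push 8): stack=[8] mem=[0,0,0,0]
After op 4 (RCL M1): stack=[8,0] mem=[0,0,0,0]
After op 5 (STO M0): stack=[8] mem=[0,0,0,0]
After op 6 (STO M1): stack=[empty] mem=[0,8,0,0]
After op 7 (push 4): stack=[4] mem=[0,8,0,0]
After op 8 (STO M1): stack=[empty] mem=[0,4,0,0]
After op 9 (push 14): stack=[14] mem=[0,4,0,0]
After op 10 (push 15): stack=[14,15] mem=[0,4,0,0]
After op 11 (*): stack=[210] mem=[0,4,0,0]
After op 12 (push 13): stack=[210,13] mem=[0,4,0,0]

Answer: [210, 13]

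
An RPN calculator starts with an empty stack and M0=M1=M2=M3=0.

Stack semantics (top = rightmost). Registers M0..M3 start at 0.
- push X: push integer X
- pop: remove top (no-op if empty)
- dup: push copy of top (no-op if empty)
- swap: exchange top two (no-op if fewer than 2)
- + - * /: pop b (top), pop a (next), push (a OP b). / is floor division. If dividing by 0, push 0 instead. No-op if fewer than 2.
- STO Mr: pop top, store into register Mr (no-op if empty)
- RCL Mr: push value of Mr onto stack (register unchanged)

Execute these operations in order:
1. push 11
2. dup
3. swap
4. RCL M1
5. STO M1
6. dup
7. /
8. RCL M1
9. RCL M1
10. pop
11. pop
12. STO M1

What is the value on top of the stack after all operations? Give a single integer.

After op 1 (push 11): stack=[11] mem=[0,0,0,0]
After op 2 (dup): stack=[11,11] mem=[0,0,0,0]
After op 3 (swap): stack=[11,11] mem=[0,0,0,0]
After op 4 (RCL M1): stack=[11,11,0] mem=[0,0,0,0]
After op 5 (STO M1): stack=[11,11] mem=[0,0,0,0]
After op 6 (dup): stack=[11,11,11] mem=[0,0,0,0]
After op 7 (/): stack=[11,1] mem=[0,0,0,0]
After op 8 (RCL M1): stack=[11,1,0] mem=[0,0,0,0]
After op 9 (RCL M1): stack=[11,1,0,0] mem=[0,0,0,0]
After op 10 (pop): stack=[11,1,0] mem=[0,0,0,0]
After op 11 (pop): stack=[11,1] mem=[0,0,0,0]
After op 12 (STO M1): stack=[11] mem=[0,1,0,0]

Answer: 11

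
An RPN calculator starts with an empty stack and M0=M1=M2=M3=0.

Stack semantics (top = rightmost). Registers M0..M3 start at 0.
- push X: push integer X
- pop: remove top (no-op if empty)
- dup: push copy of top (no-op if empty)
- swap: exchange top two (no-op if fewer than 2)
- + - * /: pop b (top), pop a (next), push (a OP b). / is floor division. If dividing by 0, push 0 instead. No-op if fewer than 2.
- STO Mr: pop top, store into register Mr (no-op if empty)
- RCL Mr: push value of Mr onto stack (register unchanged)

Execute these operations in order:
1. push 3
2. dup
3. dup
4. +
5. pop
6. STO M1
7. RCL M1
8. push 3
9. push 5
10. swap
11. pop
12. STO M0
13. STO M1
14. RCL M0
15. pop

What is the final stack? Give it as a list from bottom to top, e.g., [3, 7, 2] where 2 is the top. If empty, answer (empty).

Answer: (empty)

Derivation:
After op 1 (push 3): stack=[3] mem=[0,0,0,0]
After op 2 (dup): stack=[3,3] mem=[0,0,0,0]
After op 3 (dup): stack=[3,3,3] mem=[0,0,0,0]
After op 4 (+): stack=[3,6] mem=[0,0,0,0]
After op 5 (pop): stack=[3] mem=[0,0,0,0]
After op 6 (STO M1): stack=[empty] mem=[0,3,0,0]
After op 7 (RCL M1): stack=[3] mem=[0,3,0,0]
After op 8 (push 3): stack=[3,3] mem=[0,3,0,0]
After op 9 (push 5): stack=[3,3,5] mem=[0,3,0,0]
After op 10 (swap): stack=[3,5,3] mem=[0,3,0,0]
After op 11 (pop): stack=[3,5] mem=[0,3,0,0]
After op 12 (STO M0): stack=[3] mem=[5,3,0,0]
After op 13 (STO M1): stack=[empty] mem=[5,3,0,0]
After op 14 (RCL M0): stack=[5] mem=[5,3,0,0]
After op 15 (pop): stack=[empty] mem=[5,3,0,0]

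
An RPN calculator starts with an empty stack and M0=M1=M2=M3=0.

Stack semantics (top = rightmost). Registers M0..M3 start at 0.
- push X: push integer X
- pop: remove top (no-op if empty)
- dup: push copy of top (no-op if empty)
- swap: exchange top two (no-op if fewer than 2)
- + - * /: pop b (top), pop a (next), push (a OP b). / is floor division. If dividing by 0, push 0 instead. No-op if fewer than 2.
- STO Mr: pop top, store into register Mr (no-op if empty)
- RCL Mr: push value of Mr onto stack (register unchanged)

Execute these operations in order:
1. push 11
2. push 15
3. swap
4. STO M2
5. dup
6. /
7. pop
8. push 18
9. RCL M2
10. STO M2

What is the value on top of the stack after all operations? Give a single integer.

Answer: 18

Derivation:
After op 1 (push 11): stack=[11] mem=[0,0,0,0]
After op 2 (push 15): stack=[11,15] mem=[0,0,0,0]
After op 3 (swap): stack=[15,11] mem=[0,0,0,0]
After op 4 (STO M2): stack=[15] mem=[0,0,11,0]
After op 5 (dup): stack=[15,15] mem=[0,0,11,0]
After op 6 (/): stack=[1] mem=[0,0,11,0]
After op 7 (pop): stack=[empty] mem=[0,0,11,0]
After op 8 (push 18): stack=[18] mem=[0,0,11,0]
After op 9 (RCL M2): stack=[18,11] mem=[0,0,11,0]
After op 10 (STO M2): stack=[18] mem=[0,0,11,0]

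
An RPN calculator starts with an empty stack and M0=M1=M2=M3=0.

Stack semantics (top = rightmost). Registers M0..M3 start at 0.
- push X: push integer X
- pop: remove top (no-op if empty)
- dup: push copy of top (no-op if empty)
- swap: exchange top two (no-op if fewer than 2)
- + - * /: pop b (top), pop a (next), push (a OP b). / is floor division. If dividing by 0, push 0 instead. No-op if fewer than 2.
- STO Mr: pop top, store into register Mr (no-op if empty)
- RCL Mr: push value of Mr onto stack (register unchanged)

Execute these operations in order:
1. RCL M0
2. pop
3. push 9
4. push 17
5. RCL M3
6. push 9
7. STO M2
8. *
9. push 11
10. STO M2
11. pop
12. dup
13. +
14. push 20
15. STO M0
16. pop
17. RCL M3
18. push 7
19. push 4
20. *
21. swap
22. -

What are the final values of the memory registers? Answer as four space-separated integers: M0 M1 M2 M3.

After op 1 (RCL M0): stack=[0] mem=[0,0,0,0]
After op 2 (pop): stack=[empty] mem=[0,0,0,0]
After op 3 (push 9): stack=[9] mem=[0,0,0,0]
After op 4 (push 17): stack=[9,17] mem=[0,0,0,0]
After op 5 (RCL M3): stack=[9,17,0] mem=[0,0,0,0]
After op 6 (push 9): stack=[9,17,0,9] mem=[0,0,0,0]
After op 7 (STO M2): stack=[9,17,0] mem=[0,0,9,0]
After op 8 (*): stack=[9,0] mem=[0,0,9,0]
After op 9 (push 11): stack=[9,0,11] mem=[0,0,9,0]
After op 10 (STO M2): stack=[9,0] mem=[0,0,11,0]
After op 11 (pop): stack=[9] mem=[0,0,11,0]
After op 12 (dup): stack=[9,9] mem=[0,0,11,0]
After op 13 (+): stack=[18] mem=[0,0,11,0]
After op 14 (push 20): stack=[18,20] mem=[0,0,11,0]
After op 15 (STO M0): stack=[18] mem=[20,0,11,0]
After op 16 (pop): stack=[empty] mem=[20,0,11,0]
After op 17 (RCL M3): stack=[0] mem=[20,0,11,0]
After op 18 (push 7): stack=[0,7] mem=[20,0,11,0]
After op 19 (push 4): stack=[0,7,4] mem=[20,0,11,0]
After op 20 (*): stack=[0,28] mem=[20,0,11,0]
After op 21 (swap): stack=[28,0] mem=[20,0,11,0]
After op 22 (-): stack=[28] mem=[20,0,11,0]

Answer: 20 0 11 0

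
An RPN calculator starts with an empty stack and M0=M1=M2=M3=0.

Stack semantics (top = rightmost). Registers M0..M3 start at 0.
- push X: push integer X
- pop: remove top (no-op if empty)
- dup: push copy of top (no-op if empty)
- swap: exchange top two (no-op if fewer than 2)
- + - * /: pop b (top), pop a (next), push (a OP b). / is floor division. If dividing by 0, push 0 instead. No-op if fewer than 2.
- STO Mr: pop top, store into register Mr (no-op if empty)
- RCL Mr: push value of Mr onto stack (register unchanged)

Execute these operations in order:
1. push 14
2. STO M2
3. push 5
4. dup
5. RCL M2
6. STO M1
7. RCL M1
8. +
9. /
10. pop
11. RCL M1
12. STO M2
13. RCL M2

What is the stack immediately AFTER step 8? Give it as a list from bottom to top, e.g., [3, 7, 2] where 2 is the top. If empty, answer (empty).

After op 1 (push 14): stack=[14] mem=[0,0,0,0]
After op 2 (STO M2): stack=[empty] mem=[0,0,14,0]
After op 3 (push 5): stack=[5] mem=[0,0,14,0]
After op 4 (dup): stack=[5,5] mem=[0,0,14,0]
After op 5 (RCL M2): stack=[5,5,14] mem=[0,0,14,0]
After op 6 (STO M1): stack=[5,5] mem=[0,14,14,0]
After op 7 (RCL M1): stack=[5,5,14] mem=[0,14,14,0]
After op 8 (+): stack=[5,19] mem=[0,14,14,0]

[5, 19]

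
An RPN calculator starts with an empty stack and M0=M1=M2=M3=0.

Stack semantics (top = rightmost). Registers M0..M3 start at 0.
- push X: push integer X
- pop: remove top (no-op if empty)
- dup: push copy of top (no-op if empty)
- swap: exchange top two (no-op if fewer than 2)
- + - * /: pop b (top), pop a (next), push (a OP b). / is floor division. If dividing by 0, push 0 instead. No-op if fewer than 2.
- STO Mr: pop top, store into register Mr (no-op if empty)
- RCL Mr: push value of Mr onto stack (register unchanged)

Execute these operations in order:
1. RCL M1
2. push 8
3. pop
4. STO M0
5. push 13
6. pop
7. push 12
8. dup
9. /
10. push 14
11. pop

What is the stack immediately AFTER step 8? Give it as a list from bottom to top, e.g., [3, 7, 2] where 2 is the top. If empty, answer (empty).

After op 1 (RCL M1): stack=[0] mem=[0,0,0,0]
After op 2 (push 8): stack=[0,8] mem=[0,0,0,0]
After op 3 (pop): stack=[0] mem=[0,0,0,0]
After op 4 (STO M0): stack=[empty] mem=[0,0,0,0]
After op 5 (push 13): stack=[13] mem=[0,0,0,0]
After op 6 (pop): stack=[empty] mem=[0,0,0,0]
After op 7 (push 12): stack=[12] mem=[0,0,0,0]
After op 8 (dup): stack=[12,12] mem=[0,0,0,0]

[12, 12]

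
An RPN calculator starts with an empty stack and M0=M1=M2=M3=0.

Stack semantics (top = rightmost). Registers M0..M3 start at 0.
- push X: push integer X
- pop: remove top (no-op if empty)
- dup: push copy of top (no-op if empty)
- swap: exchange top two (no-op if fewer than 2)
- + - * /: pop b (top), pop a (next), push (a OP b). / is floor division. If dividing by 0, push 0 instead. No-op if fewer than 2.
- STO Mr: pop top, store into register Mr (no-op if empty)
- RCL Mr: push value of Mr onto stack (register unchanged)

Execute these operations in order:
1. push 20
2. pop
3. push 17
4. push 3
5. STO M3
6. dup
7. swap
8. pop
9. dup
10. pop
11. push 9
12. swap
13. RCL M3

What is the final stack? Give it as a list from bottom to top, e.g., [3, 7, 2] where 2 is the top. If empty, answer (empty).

Answer: [9, 17, 3]

Derivation:
After op 1 (push 20): stack=[20] mem=[0,0,0,0]
After op 2 (pop): stack=[empty] mem=[0,0,0,0]
After op 3 (push 17): stack=[17] mem=[0,0,0,0]
After op 4 (push 3): stack=[17,3] mem=[0,0,0,0]
After op 5 (STO M3): stack=[17] mem=[0,0,0,3]
After op 6 (dup): stack=[17,17] mem=[0,0,0,3]
After op 7 (swap): stack=[17,17] mem=[0,0,0,3]
After op 8 (pop): stack=[17] mem=[0,0,0,3]
After op 9 (dup): stack=[17,17] mem=[0,0,0,3]
After op 10 (pop): stack=[17] mem=[0,0,0,3]
After op 11 (push 9): stack=[17,9] mem=[0,0,0,3]
After op 12 (swap): stack=[9,17] mem=[0,0,0,3]
After op 13 (RCL M3): stack=[9,17,3] mem=[0,0,0,3]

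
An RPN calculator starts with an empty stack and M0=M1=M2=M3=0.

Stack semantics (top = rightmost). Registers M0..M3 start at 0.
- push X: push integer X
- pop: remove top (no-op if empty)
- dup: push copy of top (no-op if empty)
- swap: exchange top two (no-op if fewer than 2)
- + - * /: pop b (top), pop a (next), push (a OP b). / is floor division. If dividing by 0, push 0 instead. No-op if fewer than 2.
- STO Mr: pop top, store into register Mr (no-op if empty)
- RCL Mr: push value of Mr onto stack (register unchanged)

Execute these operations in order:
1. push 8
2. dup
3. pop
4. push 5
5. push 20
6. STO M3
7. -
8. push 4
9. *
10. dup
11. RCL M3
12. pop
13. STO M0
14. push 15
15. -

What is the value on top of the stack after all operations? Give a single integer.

Answer: -3

Derivation:
After op 1 (push 8): stack=[8] mem=[0,0,0,0]
After op 2 (dup): stack=[8,8] mem=[0,0,0,0]
After op 3 (pop): stack=[8] mem=[0,0,0,0]
After op 4 (push 5): stack=[8,5] mem=[0,0,0,0]
After op 5 (push 20): stack=[8,5,20] mem=[0,0,0,0]
After op 6 (STO M3): stack=[8,5] mem=[0,0,0,20]
After op 7 (-): stack=[3] mem=[0,0,0,20]
After op 8 (push 4): stack=[3,4] mem=[0,0,0,20]
After op 9 (*): stack=[12] mem=[0,0,0,20]
After op 10 (dup): stack=[12,12] mem=[0,0,0,20]
After op 11 (RCL M3): stack=[12,12,20] mem=[0,0,0,20]
After op 12 (pop): stack=[12,12] mem=[0,0,0,20]
After op 13 (STO M0): stack=[12] mem=[12,0,0,20]
After op 14 (push 15): stack=[12,15] mem=[12,0,0,20]
After op 15 (-): stack=[-3] mem=[12,0,0,20]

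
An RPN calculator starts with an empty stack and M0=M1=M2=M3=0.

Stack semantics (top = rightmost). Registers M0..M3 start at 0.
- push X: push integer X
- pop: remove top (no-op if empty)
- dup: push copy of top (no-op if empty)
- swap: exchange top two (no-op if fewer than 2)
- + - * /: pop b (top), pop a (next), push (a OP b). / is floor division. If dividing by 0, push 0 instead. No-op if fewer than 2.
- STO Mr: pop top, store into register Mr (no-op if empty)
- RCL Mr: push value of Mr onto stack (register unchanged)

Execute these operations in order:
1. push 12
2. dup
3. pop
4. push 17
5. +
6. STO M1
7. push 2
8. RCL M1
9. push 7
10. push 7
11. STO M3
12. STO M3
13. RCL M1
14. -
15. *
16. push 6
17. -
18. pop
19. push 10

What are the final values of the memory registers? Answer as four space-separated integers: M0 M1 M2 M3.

After op 1 (push 12): stack=[12] mem=[0,0,0,0]
After op 2 (dup): stack=[12,12] mem=[0,0,0,0]
After op 3 (pop): stack=[12] mem=[0,0,0,0]
After op 4 (push 17): stack=[12,17] mem=[0,0,0,0]
After op 5 (+): stack=[29] mem=[0,0,0,0]
After op 6 (STO M1): stack=[empty] mem=[0,29,0,0]
After op 7 (push 2): stack=[2] mem=[0,29,0,0]
After op 8 (RCL M1): stack=[2,29] mem=[0,29,0,0]
After op 9 (push 7): stack=[2,29,7] mem=[0,29,0,0]
After op 10 (push 7): stack=[2,29,7,7] mem=[0,29,0,0]
After op 11 (STO M3): stack=[2,29,7] mem=[0,29,0,7]
After op 12 (STO M3): stack=[2,29] mem=[0,29,0,7]
After op 13 (RCL M1): stack=[2,29,29] mem=[0,29,0,7]
After op 14 (-): stack=[2,0] mem=[0,29,0,7]
After op 15 (*): stack=[0] mem=[0,29,0,7]
After op 16 (push 6): stack=[0,6] mem=[0,29,0,7]
After op 17 (-): stack=[-6] mem=[0,29,0,7]
After op 18 (pop): stack=[empty] mem=[0,29,0,7]
After op 19 (push 10): stack=[10] mem=[0,29,0,7]

Answer: 0 29 0 7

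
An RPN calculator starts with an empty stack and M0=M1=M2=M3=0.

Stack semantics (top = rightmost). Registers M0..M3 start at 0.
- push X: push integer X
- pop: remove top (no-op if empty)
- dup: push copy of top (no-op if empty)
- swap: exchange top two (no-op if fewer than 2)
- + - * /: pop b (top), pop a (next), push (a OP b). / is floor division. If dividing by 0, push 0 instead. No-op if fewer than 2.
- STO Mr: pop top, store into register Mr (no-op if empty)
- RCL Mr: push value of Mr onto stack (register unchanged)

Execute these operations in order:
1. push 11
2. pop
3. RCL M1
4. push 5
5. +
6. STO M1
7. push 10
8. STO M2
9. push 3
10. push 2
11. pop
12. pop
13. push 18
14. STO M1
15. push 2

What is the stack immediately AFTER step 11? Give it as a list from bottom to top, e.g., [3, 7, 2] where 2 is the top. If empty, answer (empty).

After op 1 (push 11): stack=[11] mem=[0,0,0,0]
After op 2 (pop): stack=[empty] mem=[0,0,0,0]
After op 3 (RCL M1): stack=[0] mem=[0,0,0,0]
After op 4 (push 5): stack=[0,5] mem=[0,0,0,0]
After op 5 (+): stack=[5] mem=[0,0,0,0]
After op 6 (STO M1): stack=[empty] mem=[0,5,0,0]
After op 7 (push 10): stack=[10] mem=[0,5,0,0]
After op 8 (STO M2): stack=[empty] mem=[0,5,10,0]
After op 9 (push 3): stack=[3] mem=[0,5,10,0]
After op 10 (push 2): stack=[3,2] mem=[0,5,10,0]
After op 11 (pop): stack=[3] mem=[0,5,10,0]

[3]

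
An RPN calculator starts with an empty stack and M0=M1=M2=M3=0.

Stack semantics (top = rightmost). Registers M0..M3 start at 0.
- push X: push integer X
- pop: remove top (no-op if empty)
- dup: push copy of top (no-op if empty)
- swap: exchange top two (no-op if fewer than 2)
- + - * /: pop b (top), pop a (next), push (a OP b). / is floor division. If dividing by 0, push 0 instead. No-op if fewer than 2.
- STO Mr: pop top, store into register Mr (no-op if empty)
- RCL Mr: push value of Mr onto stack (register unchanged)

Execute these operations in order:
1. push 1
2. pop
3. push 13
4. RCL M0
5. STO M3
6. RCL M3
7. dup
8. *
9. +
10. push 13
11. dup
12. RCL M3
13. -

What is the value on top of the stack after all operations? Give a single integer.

Answer: 13

Derivation:
After op 1 (push 1): stack=[1] mem=[0,0,0,0]
After op 2 (pop): stack=[empty] mem=[0,0,0,0]
After op 3 (push 13): stack=[13] mem=[0,0,0,0]
After op 4 (RCL M0): stack=[13,0] mem=[0,0,0,0]
After op 5 (STO M3): stack=[13] mem=[0,0,0,0]
After op 6 (RCL M3): stack=[13,0] mem=[0,0,0,0]
After op 7 (dup): stack=[13,0,0] mem=[0,0,0,0]
After op 8 (*): stack=[13,0] mem=[0,0,0,0]
After op 9 (+): stack=[13] mem=[0,0,0,0]
After op 10 (push 13): stack=[13,13] mem=[0,0,0,0]
After op 11 (dup): stack=[13,13,13] mem=[0,0,0,0]
After op 12 (RCL M3): stack=[13,13,13,0] mem=[0,0,0,0]
After op 13 (-): stack=[13,13,13] mem=[0,0,0,0]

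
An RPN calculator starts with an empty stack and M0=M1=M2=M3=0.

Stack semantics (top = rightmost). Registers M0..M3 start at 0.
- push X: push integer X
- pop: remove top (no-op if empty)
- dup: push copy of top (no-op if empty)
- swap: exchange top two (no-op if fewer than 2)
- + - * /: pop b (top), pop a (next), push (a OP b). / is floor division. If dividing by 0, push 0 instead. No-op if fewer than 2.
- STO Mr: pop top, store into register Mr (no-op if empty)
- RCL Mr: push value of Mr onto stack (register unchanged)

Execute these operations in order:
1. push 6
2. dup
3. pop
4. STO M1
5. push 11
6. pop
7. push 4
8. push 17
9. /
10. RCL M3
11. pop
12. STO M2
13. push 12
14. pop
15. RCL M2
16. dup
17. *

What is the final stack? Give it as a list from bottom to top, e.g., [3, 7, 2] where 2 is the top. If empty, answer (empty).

Answer: [0]

Derivation:
After op 1 (push 6): stack=[6] mem=[0,0,0,0]
After op 2 (dup): stack=[6,6] mem=[0,0,0,0]
After op 3 (pop): stack=[6] mem=[0,0,0,0]
After op 4 (STO M1): stack=[empty] mem=[0,6,0,0]
After op 5 (push 11): stack=[11] mem=[0,6,0,0]
After op 6 (pop): stack=[empty] mem=[0,6,0,0]
After op 7 (push 4): stack=[4] mem=[0,6,0,0]
After op 8 (push 17): stack=[4,17] mem=[0,6,0,0]
After op 9 (/): stack=[0] mem=[0,6,0,0]
After op 10 (RCL M3): stack=[0,0] mem=[0,6,0,0]
After op 11 (pop): stack=[0] mem=[0,6,0,0]
After op 12 (STO M2): stack=[empty] mem=[0,6,0,0]
After op 13 (push 12): stack=[12] mem=[0,6,0,0]
After op 14 (pop): stack=[empty] mem=[0,6,0,0]
After op 15 (RCL M2): stack=[0] mem=[0,6,0,0]
After op 16 (dup): stack=[0,0] mem=[0,6,0,0]
After op 17 (*): stack=[0] mem=[0,6,0,0]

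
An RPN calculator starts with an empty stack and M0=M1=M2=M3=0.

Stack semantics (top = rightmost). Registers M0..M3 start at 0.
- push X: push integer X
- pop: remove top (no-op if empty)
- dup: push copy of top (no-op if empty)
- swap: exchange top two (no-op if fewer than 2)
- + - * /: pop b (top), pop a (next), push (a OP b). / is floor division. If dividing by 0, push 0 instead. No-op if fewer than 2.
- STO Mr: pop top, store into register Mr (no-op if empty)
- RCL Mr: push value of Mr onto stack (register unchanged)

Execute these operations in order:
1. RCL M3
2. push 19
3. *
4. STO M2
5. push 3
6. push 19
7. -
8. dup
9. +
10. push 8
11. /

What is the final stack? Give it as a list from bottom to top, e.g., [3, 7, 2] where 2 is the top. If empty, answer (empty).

After op 1 (RCL M3): stack=[0] mem=[0,0,0,0]
After op 2 (push 19): stack=[0,19] mem=[0,0,0,0]
After op 3 (*): stack=[0] mem=[0,0,0,0]
After op 4 (STO M2): stack=[empty] mem=[0,0,0,0]
After op 5 (push 3): stack=[3] mem=[0,0,0,0]
After op 6 (push 19): stack=[3,19] mem=[0,0,0,0]
After op 7 (-): stack=[-16] mem=[0,0,0,0]
After op 8 (dup): stack=[-16,-16] mem=[0,0,0,0]
After op 9 (+): stack=[-32] mem=[0,0,0,0]
After op 10 (push 8): stack=[-32,8] mem=[0,0,0,0]
After op 11 (/): stack=[-4] mem=[0,0,0,0]

Answer: [-4]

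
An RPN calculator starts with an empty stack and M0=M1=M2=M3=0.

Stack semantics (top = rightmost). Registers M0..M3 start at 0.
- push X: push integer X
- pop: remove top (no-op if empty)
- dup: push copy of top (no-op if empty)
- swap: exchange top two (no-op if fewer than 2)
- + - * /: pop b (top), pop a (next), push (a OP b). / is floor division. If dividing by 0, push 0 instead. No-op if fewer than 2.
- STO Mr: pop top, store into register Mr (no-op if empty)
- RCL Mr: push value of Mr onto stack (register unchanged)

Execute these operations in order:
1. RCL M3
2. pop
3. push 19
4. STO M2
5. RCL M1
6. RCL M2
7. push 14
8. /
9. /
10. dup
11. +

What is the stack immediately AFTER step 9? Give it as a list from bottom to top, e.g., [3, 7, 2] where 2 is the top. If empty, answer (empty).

After op 1 (RCL M3): stack=[0] mem=[0,0,0,0]
After op 2 (pop): stack=[empty] mem=[0,0,0,0]
After op 3 (push 19): stack=[19] mem=[0,0,0,0]
After op 4 (STO M2): stack=[empty] mem=[0,0,19,0]
After op 5 (RCL M1): stack=[0] mem=[0,0,19,0]
After op 6 (RCL M2): stack=[0,19] mem=[0,0,19,0]
After op 7 (push 14): stack=[0,19,14] mem=[0,0,19,0]
After op 8 (/): stack=[0,1] mem=[0,0,19,0]
After op 9 (/): stack=[0] mem=[0,0,19,0]

[0]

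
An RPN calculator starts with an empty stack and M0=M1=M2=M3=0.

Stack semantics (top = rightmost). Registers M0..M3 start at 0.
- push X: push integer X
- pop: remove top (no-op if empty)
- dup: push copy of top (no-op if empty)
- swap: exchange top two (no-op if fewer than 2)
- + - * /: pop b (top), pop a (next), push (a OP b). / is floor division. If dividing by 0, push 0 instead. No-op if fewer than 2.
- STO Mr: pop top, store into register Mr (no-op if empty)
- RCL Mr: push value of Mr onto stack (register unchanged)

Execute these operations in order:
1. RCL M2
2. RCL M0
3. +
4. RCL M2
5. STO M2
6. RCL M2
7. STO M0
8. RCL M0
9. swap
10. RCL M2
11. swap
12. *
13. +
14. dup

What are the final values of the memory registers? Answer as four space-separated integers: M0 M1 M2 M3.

After op 1 (RCL M2): stack=[0] mem=[0,0,0,0]
After op 2 (RCL M0): stack=[0,0] mem=[0,0,0,0]
After op 3 (+): stack=[0] mem=[0,0,0,0]
After op 4 (RCL M2): stack=[0,0] mem=[0,0,0,0]
After op 5 (STO M2): stack=[0] mem=[0,0,0,0]
After op 6 (RCL M2): stack=[0,0] mem=[0,0,0,0]
After op 7 (STO M0): stack=[0] mem=[0,0,0,0]
After op 8 (RCL M0): stack=[0,0] mem=[0,0,0,0]
After op 9 (swap): stack=[0,0] mem=[0,0,0,0]
After op 10 (RCL M2): stack=[0,0,0] mem=[0,0,0,0]
After op 11 (swap): stack=[0,0,0] mem=[0,0,0,0]
After op 12 (*): stack=[0,0] mem=[0,0,0,0]
After op 13 (+): stack=[0] mem=[0,0,0,0]
After op 14 (dup): stack=[0,0] mem=[0,0,0,0]

Answer: 0 0 0 0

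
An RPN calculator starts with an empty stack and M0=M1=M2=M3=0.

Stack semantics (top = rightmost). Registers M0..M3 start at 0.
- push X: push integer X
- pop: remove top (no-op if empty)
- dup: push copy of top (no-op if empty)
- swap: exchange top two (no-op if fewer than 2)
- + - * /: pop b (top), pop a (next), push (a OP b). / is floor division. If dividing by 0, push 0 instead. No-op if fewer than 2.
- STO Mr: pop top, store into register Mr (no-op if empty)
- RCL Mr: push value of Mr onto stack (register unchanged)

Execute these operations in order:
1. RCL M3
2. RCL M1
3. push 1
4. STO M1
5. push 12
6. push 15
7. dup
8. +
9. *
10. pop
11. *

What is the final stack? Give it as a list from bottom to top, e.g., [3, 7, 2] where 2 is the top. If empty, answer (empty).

Answer: [0]

Derivation:
After op 1 (RCL M3): stack=[0] mem=[0,0,0,0]
After op 2 (RCL M1): stack=[0,0] mem=[0,0,0,0]
After op 3 (push 1): stack=[0,0,1] mem=[0,0,0,0]
After op 4 (STO M1): stack=[0,0] mem=[0,1,0,0]
After op 5 (push 12): stack=[0,0,12] mem=[0,1,0,0]
After op 6 (push 15): stack=[0,0,12,15] mem=[0,1,0,0]
After op 7 (dup): stack=[0,0,12,15,15] mem=[0,1,0,0]
After op 8 (+): stack=[0,0,12,30] mem=[0,1,0,0]
After op 9 (*): stack=[0,0,360] mem=[0,1,0,0]
After op 10 (pop): stack=[0,0] mem=[0,1,0,0]
After op 11 (*): stack=[0] mem=[0,1,0,0]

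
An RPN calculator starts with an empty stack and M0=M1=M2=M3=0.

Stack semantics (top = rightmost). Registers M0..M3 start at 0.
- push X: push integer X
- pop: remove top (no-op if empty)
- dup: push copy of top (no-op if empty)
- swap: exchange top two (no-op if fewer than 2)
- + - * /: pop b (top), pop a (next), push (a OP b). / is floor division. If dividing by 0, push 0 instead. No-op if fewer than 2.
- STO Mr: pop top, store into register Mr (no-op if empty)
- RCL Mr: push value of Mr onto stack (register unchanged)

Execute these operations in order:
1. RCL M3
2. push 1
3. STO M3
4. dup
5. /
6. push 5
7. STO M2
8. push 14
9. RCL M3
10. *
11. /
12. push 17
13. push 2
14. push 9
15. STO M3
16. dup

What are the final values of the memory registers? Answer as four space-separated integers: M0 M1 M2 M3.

After op 1 (RCL M3): stack=[0] mem=[0,0,0,0]
After op 2 (push 1): stack=[0,1] mem=[0,0,0,0]
After op 3 (STO M3): stack=[0] mem=[0,0,0,1]
After op 4 (dup): stack=[0,0] mem=[0,0,0,1]
After op 5 (/): stack=[0] mem=[0,0,0,1]
After op 6 (push 5): stack=[0,5] mem=[0,0,0,1]
After op 7 (STO M2): stack=[0] mem=[0,0,5,1]
After op 8 (push 14): stack=[0,14] mem=[0,0,5,1]
After op 9 (RCL M3): stack=[0,14,1] mem=[0,0,5,1]
After op 10 (*): stack=[0,14] mem=[0,0,5,1]
After op 11 (/): stack=[0] mem=[0,0,5,1]
After op 12 (push 17): stack=[0,17] mem=[0,0,5,1]
After op 13 (push 2): stack=[0,17,2] mem=[0,0,5,1]
After op 14 (push 9): stack=[0,17,2,9] mem=[0,0,5,1]
After op 15 (STO M3): stack=[0,17,2] mem=[0,0,5,9]
After op 16 (dup): stack=[0,17,2,2] mem=[0,0,5,9]

Answer: 0 0 5 9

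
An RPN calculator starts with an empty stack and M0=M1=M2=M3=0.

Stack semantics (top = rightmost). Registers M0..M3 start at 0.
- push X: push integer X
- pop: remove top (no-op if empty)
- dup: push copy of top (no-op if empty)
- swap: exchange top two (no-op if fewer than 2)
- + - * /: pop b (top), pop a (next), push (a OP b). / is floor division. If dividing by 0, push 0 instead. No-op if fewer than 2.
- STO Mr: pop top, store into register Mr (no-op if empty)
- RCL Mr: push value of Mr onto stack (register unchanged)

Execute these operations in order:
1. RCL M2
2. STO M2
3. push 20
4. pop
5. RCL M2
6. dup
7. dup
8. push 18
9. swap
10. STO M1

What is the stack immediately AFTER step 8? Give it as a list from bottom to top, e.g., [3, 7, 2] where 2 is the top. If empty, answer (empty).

After op 1 (RCL M2): stack=[0] mem=[0,0,0,0]
After op 2 (STO M2): stack=[empty] mem=[0,0,0,0]
After op 3 (push 20): stack=[20] mem=[0,0,0,0]
After op 4 (pop): stack=[empty] mem=[0,0,0,0]
After op 5 (RCL M2): stack=[0] mem=[0,0,0,0]
After op 6 (dup): stack=[0,0] mem=[0,0,0,0]
After op 7 (dup): stack=[0,0,0] mem=[0,0,0,0]
After op 8 (push 18): stack=[0,0,0,18] mem=[0,0,0,0]

[0, 0, 0, 18]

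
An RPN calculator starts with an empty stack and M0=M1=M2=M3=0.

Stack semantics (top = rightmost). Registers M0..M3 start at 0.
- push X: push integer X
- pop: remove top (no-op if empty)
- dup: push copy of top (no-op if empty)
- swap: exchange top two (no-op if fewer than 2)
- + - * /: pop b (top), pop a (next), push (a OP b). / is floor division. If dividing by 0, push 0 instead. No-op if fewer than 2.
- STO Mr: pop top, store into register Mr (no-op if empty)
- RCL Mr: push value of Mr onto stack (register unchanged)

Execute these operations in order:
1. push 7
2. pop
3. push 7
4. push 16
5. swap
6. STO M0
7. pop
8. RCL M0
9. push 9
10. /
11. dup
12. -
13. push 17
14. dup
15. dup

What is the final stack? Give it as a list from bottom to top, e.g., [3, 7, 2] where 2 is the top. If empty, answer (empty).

After op 1 (push 7): stack=[7] mem=[0,0,0,0]
After op 2 (pop): stack=[empty] mem=[0,0,0,0]
After op 3 (push 7): stack=[7] mem=[0,0,0,0]
After op 4 (push 16): stack=[7,16] mem=[0,0,0,0]
After op 5 (swap): stack=[16,7] mem=[0,0,0,0]
After op 6 (STO M0): stack=[16] mem=[7,0,0,0]
After op 7 (pop): stack=[empty] mem=[7,0,0,0]
After op 8 (RCL M0): stack=[7] mem=[7,0,0,0]
After op 9 (push 9): stack=[7,9] mem=[7,0,0,0]
After op 10 (/): stack=[0] mem=[7,0,0,0]
After op 11 (dup): stack=[0,0] mem=[7,0,0,0]
After op 12 (-): stack=[0] mem=[7,0,0,0]
After op 13 (push 17): stack=[0,17] mem=[7,0,0,0]
After op 14 (dup): stack=[0,17,17] mem=[7,0,0,0]
After op 15 (dup): stack=[0,17,17,17] mem=[7,0,0,0]

Answer: [0, 17, 17, 17]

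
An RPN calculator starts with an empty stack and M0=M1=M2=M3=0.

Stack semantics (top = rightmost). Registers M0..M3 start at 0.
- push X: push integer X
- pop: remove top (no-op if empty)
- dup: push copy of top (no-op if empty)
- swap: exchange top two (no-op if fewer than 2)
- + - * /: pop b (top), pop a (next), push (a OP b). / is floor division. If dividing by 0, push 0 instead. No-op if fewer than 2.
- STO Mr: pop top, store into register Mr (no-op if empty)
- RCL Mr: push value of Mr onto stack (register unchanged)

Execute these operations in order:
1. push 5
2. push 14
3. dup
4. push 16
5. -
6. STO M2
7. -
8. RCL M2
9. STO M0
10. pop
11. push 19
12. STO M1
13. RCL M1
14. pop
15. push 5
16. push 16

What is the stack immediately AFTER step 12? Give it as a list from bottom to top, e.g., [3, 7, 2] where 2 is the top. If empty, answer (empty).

After op 1 (push 5): stack=[5] mem=[0,0,0,0]
After op 2 (push 14): stack=[5,14] mem=[0,0,0,0]
After op 3 (dup): stack=[5,14,14] mem=[0,0,0,0]
After op 4 (push 16): stack=[5,14,14,16] mem=[0,0,0,0]
After op 5 (-): stack=[5,14,-2] mem=[0,0,0,0]
After op 6 (STO M2): stack=[5,14] mem=[0,0,-2,0]
After op 7 (-): stack=[-9] mem=[0,0,-2,0]
After op 8 (RCL M2): stack=[-9,-2] mem=[0,0,-2,0]
After op 9 (STO M0): stack=[-9] mem=[-2,0,-2,0]
After op 10 (pop): stack=[empty] mem=[-2,0,-2,0]
After op 11 (push 19): stack=[19] mem=[-2,0,-2,0]
After op 12 (STO M1): stack=[empty] mem=[-2,19,-2,0]

(empty)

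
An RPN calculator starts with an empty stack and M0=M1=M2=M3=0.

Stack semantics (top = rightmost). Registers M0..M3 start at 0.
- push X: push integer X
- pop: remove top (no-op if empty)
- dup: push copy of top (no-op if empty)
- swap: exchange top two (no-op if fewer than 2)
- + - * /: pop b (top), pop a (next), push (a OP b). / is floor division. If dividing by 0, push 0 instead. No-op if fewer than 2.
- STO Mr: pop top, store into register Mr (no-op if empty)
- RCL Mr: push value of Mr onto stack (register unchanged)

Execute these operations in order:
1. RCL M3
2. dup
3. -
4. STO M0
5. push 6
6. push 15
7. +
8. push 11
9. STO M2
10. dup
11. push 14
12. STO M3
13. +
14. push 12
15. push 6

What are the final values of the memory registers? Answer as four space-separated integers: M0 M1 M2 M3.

Answer: 0 0 11 14

Derivation:
After op 1 (RCL M3): stack=[0] mem=[0,0,0,0]
After op 2 (dup): stack=[0,0] mem=[0,0,0,0]
After op 3 (-): stack=[0] mem=[0,0,0,0]
After op 4 (STO M0): stack=[empty] mem=[0,0,0,0]
After op 5 (push 6): stack=[6] mem=[0,0,0,0]
After op 6 (push 15): stack=[6,15] mem=[0,0,0,0]
After op 7 (+): stack=[21] mem=[0,0,0,0]
After op 8 (push 11): stack=[21,11] mem=[0,0,0,0]
After op 9 (STO M2): stack=[21] mem=[0,0,11,0]
After op 10 (dup): stack=[21,21] mem=[0,0,11,0]
After op 11 (push 14): stack=[21,21,14] mem=[0,0,11,0]
After op 12 (STO M3): stack=[21,21] mem=[0,0,11,14]
After op 13 (+): stack=[42] mem=[0,0,11,14]
After op 14 (push 12): stack=[42,12] mem=[0,0,11,14]
After op 15 (push 6): stack=[42,12,6] mem=[0,0,11,14]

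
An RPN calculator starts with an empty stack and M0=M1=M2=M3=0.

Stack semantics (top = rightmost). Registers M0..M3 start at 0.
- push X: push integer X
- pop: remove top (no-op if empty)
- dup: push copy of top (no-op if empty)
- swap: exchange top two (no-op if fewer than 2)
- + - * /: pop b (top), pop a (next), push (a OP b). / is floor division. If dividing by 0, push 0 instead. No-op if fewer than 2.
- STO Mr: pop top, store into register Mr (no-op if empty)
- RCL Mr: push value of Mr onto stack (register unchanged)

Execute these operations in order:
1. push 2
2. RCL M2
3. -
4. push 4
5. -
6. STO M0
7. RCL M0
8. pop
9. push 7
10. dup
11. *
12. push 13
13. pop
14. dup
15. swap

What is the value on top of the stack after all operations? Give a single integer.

After op 1 (push 2): stack=[2] mem=[0,0,0,0]
After op 2 (RCL M2): stack=[2,0] mem=[0,0,0,0]
After op 3 (-): stack=[2] mem=[0,0,0,0]
After op 4 (push 4): stack=[2,4] mem=[0,0,0,0]
After op 5 (-): stack=[-2] mem=[0,0,0,0]
After op 6 (STO M0): stack=[empty] mem=[-2,0,0,0]
After op 7 (RCL M0): stack=[-2] mem=[-2,0,0,0]
After op 8 (pop): stack=[empty] mem=[-2,0,0,0]
After op 9 (push 7): stack=[7] mem=[-2,0,0,0]
After op 10 (dup): stack=[7,7] mem=[-2,0,0,0]
After op 11 (*): stack=[49] mem=[-2,0,0,0]
After op 12 (push 13): stack=[49,13] mem=[-2,0,0,0]
After op 13 (pop): stack=[49] mem=[-2,0,0,0]
After op 14 (dup): stack=[49,49] mem=[-2,0,0,0]
After op 15 (swap): stack=[49,49] mem=[-2,0,0,0]

Answer: 49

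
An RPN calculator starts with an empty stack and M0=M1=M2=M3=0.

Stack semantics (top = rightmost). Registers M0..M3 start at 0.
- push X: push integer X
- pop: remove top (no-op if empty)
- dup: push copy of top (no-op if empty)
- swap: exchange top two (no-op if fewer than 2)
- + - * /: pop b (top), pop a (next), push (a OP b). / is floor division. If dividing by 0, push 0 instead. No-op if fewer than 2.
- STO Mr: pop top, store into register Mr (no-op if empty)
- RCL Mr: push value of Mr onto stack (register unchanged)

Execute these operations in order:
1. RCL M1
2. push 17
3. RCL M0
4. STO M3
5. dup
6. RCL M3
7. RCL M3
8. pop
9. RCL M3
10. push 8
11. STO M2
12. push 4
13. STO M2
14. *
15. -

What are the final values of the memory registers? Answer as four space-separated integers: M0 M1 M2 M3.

After op 1 (RCL M1): stack=[0] mem=[0,0,0,0]
After op 2 (push 17): stack=[0,17] mem=[0,0,0,0]
After op 3 (RCL M0): stack=[0,17,0] mem=[0,0,0,0]
After op 4 (STO M3): stack=[0,17] mem=[0,0,0,0]
After op 5 (dup): stack=[0,17,17] mem=[0,0,0,0]
After op 6 (RCL M3): stack=[0,17,17,0] mem=[0,0,0,0]
After op 7 (RCL M3): stack=[0,17,17,0,0] mem=[0,0,0,0]
After op 8 (pop): stack=[0,17,17,0] mem=[0,0,0,0]
After op 9 (RCL M3): stack=[0,17,17,0,0] mem=[0,0,0,0]
After op 10 (push 8): stack=[0,17,17,0,0,8] mem=[0,0,0,0]
After op 11 (STO M2): stack=[0,17,17,0,0] mem=[0,0,8,0]
After op 12 (push 4): stack=[0,17,17,0,0,4] mem=[0,0,8,0]
After op 13 (STO M2): stack=[0,17,17,0,0] mem=[0,0,4,0]
After op 14 (*): stack=[0,17,17,0] mem=[0,0,4,0]
After op 15 (-): stack=[0,17,17] mem=[0,0,4,0]

Answer: 0 0 4 0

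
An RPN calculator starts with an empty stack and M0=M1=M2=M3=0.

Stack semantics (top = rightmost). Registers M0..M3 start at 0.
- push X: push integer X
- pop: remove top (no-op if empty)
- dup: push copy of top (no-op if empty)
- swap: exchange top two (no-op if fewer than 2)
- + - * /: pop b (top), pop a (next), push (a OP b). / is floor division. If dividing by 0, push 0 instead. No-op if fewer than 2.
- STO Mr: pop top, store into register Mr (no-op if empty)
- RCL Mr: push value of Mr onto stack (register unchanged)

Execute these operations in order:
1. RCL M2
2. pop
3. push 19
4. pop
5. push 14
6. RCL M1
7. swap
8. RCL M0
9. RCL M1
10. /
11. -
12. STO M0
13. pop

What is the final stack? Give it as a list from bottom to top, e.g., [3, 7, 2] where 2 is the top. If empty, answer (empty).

Answer: (empty)

Derivation:
After op 1 (RCL M2): stack=[0] mem=[0,0,0,0]
After op 2 (pop): stack=[empty] mem=[0,0,0,0]
After op 3 (push 19): stack=[19] mem=[0,0,0,0]
After op 4 (pop): stack=[empty] mem=[0,0,0,0]
After op 5 (push 14): stack=[14] mem=[0,0,0,0]
After op 6 (RCL M1): stack=[14,0] mem=[0,0,0,0]
After op 7 (swap): stack=[0,14] mem=[0,0,0,0]
After op 8 (RCL M0): stack=[0,14,0] mem=[0,0,0,0]
After op 9 (RCL M1): stack=[0,14,0,0] mem=[0,0,0,0]
After op 10 (/): stack=[0,14,0] mem=[0,0,0,0]
After op 11 (-): stack=[0,14] mem=[0,0,0,0]
After op 12 (STO M0): stack=[0] mem=[14,0,0,0]
After op 13 (pop): stack=[empty] mem=[14,0,0,0]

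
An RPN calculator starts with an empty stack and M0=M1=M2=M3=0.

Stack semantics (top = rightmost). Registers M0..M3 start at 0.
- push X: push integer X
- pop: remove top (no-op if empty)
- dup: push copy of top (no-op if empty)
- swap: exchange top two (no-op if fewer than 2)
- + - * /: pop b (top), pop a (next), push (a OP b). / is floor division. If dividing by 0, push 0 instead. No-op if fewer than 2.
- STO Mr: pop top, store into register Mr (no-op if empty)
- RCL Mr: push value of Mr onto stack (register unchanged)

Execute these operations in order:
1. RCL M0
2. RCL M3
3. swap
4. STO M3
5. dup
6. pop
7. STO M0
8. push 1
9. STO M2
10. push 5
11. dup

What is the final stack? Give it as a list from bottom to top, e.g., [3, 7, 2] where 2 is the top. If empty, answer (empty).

Answer: [5, 5]

Derivation:
After op 1 (RCL M0): stack=[0] mem=[0,0,0,0]
After op 2 (RCL M3): stack=[0,0] mem=[0,0,0,0]
After op 3 (swap): stack=[0,0] mem=[0,0,0,0]
After op 4 (STO M3): stack=[0] mem=[0,0,0,0]
After op 5 (dup): stack=[0,0] mem=[0,0,0,0]
After op 6 (pop): stack=[0] mem=[0,0,0,0]
After op 7 (STO M0): stack=[empty] mem=[0,0,0,0]
After op 8 (push 1): stack=[1] mem=[0,0,0,0]
After op 9 (STO M2): stack=[empty] mem=[0,0,1,0]
After op 10 (push 5): stack=[5] mem=[0,0,1,0]
After op 11 (dup): stack=[5,5] mem=[0,0,1,0]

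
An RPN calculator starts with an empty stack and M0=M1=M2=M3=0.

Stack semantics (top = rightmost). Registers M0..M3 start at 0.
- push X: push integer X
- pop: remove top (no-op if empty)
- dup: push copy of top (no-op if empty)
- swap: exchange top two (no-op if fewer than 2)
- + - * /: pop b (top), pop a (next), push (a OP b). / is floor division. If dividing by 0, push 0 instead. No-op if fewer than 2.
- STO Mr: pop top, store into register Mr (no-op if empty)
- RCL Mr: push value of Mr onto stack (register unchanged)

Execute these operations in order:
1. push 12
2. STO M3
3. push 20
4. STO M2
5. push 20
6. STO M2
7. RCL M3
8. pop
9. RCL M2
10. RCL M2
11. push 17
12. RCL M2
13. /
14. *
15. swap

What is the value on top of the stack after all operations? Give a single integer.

After op 1 (push 12): stack=[12] mem=[0,0,0,0]
After op 2 (STO M3): stack=[empty] mem=[0,0,0,12]
After op 3 (push 20): stack=[20] mem=[0,0,0,12]
After op 4 (STO M2): stack=[empty] mem=[0,0,20,12]
After op 5 (push 20): stack=[20] mem=[0,0,20,12]
After op 6 (STO M2): stack=[empty] mem=[0,0,20,12]
After op 7 (RCL M3): stack=[12] mem=[0,0,20,12]
After op 8 (pop): stack=[empty] mem=[0,0,20,12]
After op 9 (RCL M2): stack=[20] mem=[0,0,20,12]
After op 10 (RCL M2): stack=[20,20] mem=[0,0,20,12]
After op 11 (push 17): stack=[20,20,17] mem=[0,0,20,12]
After op 12 (RCL M2): stack=[20,20,17,20] mem=[0,0,20,12]
After op 13 (/): stack=[20,20,0] mem=[0,0,20,12]
After op 14 (*): stack=[20,0] mem=[0,0,20,12]
After op 15 (swap): stack=[0,20] mem=[0,0,20,12]

Answer: 20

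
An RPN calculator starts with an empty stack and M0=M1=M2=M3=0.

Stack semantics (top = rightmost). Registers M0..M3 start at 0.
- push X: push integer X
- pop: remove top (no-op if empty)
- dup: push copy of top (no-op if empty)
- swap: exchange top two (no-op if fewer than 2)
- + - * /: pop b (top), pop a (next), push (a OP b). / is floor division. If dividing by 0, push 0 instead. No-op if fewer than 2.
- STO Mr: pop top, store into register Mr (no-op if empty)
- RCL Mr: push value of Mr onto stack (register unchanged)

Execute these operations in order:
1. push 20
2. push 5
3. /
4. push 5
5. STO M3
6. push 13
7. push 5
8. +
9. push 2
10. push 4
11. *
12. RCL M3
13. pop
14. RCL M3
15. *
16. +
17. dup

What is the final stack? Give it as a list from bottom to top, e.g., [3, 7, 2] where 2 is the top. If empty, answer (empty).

After op 1 (push 20): stack=[20] mem=[0,0,0,0]
After op 2 (push 5): stack=[20,5] mem=[0,0,0,0]
After op 3 (/): stack=[4] mem=[0,0,0,0]
After op 4 (push 5): stack=[4,5] mem=[0,0,0,0]
After op 5 (STO M3): stack=[4] mem=[0,0,0,5]
After op 6 (push 13): stack=[4,13] mem=[0,0,0,5]
After op 7 (push 5): stack=[4,13,5] mem=[0,0,0,5]
After op 8 (+): stack=[4,18] mem=[0,0,0,5]
After op 9 (push 2): stack=[4,18,2] mem=[0,0,0,5]
After op 10 (push 4): stack=[4,18,2,4] mem=[0,0,0,5]
After op 11 (*): stack=[4,18,8] mem=[0,0,0,5]
After op 12 (RCL M3): stack=[4,18,8,5] mem=[0,0,0,5]
After op 13 (pop): stack=[4,18,8] mem=[0,0,0,5]
After op 14 (RCL M3): stack=[4,18,8,5] mem=[0,0,0,5]
After op 15 (*): stack=[4,18,40] mem=[0,0,0,5]
After op 16 (+): stack=[4,58] mem=[0,0,0,5]
After op 17 (dup): stack=[4,58,58] mem=[0,0,0,5]

Answer: [4, 58, 58]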